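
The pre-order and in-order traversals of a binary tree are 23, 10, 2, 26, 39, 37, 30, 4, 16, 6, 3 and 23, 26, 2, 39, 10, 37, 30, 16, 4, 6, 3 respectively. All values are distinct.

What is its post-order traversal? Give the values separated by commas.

26, 39, 2, 16, 3, 6, 4, 30, 37, 10, 23

The first element of pre-order is the root; it splits in-order into left and right subtrees.
Root 23: left subtree has 0 nodes { }, right has 10 {26, 2, 39, 10, 37, 30, 16, 4, 6, 3}.
  Root 10: left subtree has 3 nodes {26, 2, 39}, right has 6 {37, 30, 16, 4, 6, 3}.
    Root 2: left subtree has 1 node {26}, right has 1 {39}.
    Root 37: left subtree has 0 nodes { }, right has 5 {30, 16, 4, 6, 3}.
      Root 30: left subtree has 0 nodes { }, right has 4 {16, 4, 6, 3}.
        Root 4: left subtree has 1 node {16}, right has 2 {6, 3}.
          Root 6: left subtree has 0 nodes { }, right has 1 {3}.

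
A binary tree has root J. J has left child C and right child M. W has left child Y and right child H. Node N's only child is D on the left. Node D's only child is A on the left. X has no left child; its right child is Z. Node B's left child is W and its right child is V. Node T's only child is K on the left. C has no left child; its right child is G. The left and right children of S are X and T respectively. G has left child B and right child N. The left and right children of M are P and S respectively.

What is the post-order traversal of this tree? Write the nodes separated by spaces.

Y H W V B A D N G C P Z X K T S M J

Post-order visits the left subtree, then the right subtree, then the node.
At J: go left to C.
  At C: no left child.
  At C: go right to G.
    At G: go left to B.
      At B: go left to W.
        At W: go left to Y.
          Y is a leaf — visit Y.
        At W: go right to H.
          H is a leaf — visit H.
        Visit W.
      At B: go right to V.
        V is a leaf — visit V.
      Visit B.
    At G: go right to N.
      At N: go left to D.
        At D: go left to A.
          A is a leaf — visit A.
        At D: no right child.
        Visit D.
      At N: no right child.
      Visit N.
    Visit G.
  Visit C.
At J: go right to M.
  At M: go left to P.
    P is a leaf — visit P.
  At M: go right to S.
    At S: go left to X.
      At X: no left child.
      At X: go right to Z.
        Z is a leaf — visit Z.
      Visit X.
    At S: go right to T.
      At T: go left to K.
        K is a leaf — visit K.
      At T: no right child.
      Visit T.
    Visit S.
  Visit M.
Visit J.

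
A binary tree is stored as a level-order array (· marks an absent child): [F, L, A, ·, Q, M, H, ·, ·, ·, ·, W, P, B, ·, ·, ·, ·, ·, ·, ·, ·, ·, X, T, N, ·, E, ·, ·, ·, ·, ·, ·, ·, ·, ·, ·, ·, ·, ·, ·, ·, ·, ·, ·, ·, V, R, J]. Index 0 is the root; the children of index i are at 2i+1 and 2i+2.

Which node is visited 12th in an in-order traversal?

P

In-order visits the left subtree, then the node, then the right subtree.
At F: go left to L.
  At L: no left child.
  Visit L.
  At L: go right to Q.
    Q is a leaf — visit Q.
Visit F.
At F: go right to A.
  At A: go left to M.
    At M: go left to W.
      At W: go left to X.
        At X: go left to V.
          V is a leaf — visit V.
        Visit X.
        At X: go right to R.
          R is a leaf — visit R.
      Visit W.
      At W: go right to T.
        At T: go left to J.
          J is a leaf — visit J.
        Visit T.
        At T: no right child.
    Visit M.
    At M: go right to P.
      At P: go left to N.
        N is a leaf — visit N.
      Visit P.
      At P: no right child.
  Visit A.
  At A: go right to H.
    At H: go left to B.
      At B: go left to E.
        E is a leaf — visit E.
      Visit B.
      At B: no right child.
    Visit H.
    At H: no right child.
Full in-order sequence: L, Q, F, V, X, R, W, J, T, M, N, P, A, E, B, H.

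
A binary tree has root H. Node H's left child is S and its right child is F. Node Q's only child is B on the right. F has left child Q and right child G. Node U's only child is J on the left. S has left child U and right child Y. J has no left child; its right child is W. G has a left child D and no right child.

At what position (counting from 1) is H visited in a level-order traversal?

1

Level-order visits nodes level by level from the root, left to right within each level.
Level 0: H
Level 1: S, F
Level 2: U, Y, Q, G
Level 3: J, B, D
Level 4: W
Full level-order sequence: H, S, F, U, Y, Q, G, J, B, D, W.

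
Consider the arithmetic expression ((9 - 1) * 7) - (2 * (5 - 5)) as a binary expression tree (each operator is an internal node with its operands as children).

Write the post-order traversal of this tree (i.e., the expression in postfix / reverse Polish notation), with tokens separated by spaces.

9 1 - 7 * 2 5 5 - * -

Post-order on an expression tree gives postfix notation: for each operator, emit left operand, right operand, then the operator.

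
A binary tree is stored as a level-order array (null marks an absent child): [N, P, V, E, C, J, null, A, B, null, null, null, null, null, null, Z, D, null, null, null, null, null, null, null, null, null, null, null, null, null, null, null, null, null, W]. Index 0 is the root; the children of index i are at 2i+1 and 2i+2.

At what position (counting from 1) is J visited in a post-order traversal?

9

Post-order visits the left subtree, then the right subtree, then the node.
At N: go left to P.
  At P: go left to E.
    At E: go left to A.
      At A: go left to Z.
        Z is a leaf — visit Z.
      At A: go right to D.
        At D: no left child.
        At D: go right to W.
          W is a leaf — visit W.
        Visit D.
      Visit A.
    At E: go right to B.
      B is a leaf — visit B.
    Visit E.
  At P: go right to C.
    C is a leaf — visit C.
  Visit P.
At N: go right to V.
  At V: go left to J.
    J is a leaf — visit J.
  At V: no right child.
  Visit V.
Visit N.
Full post-order sequence: Z, W, D, A, B, E, C, P, J, V, N.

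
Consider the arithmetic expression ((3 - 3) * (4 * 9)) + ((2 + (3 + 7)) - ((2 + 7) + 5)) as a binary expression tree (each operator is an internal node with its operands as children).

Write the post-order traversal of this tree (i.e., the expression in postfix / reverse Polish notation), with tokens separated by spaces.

3 3 - 4 9 * * 2 3 7 + + 2 7 + 5 + - +

Post-order on an expression tree gives postfix notation: for each operator, emit left operand, right operand, then the operator.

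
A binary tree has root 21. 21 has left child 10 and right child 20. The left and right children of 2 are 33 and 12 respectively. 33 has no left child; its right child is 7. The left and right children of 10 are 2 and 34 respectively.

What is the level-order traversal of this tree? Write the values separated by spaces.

21 10 20 2 34 33 12 7

Level-order visits nodes level by level from the root, left to right within each level.
Level 0: 21
Level 1: 10, 20
Level 2: 2, 34
Level 3: 33, 12
Level 4: 7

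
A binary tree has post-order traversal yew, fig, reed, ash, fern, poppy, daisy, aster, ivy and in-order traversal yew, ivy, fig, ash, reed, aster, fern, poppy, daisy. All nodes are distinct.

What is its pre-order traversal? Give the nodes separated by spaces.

ivy yew aster ash fig reed daisy poppy fern

The last element of post-order is the root; it splits in-order into left and right subtrees.
Root ivy: left subtree has 1 node {yew}, right has 7 {fig, ash, reed, aster, fern, poppy, daisy}.
  Root aster: left subtree has 3 nodes {fig, ash, reed}, right has 3 {fern, poppy, daisy}.
    Root ash: left subtree has 1 node {fig}, right has 1 {reed}.
    Root daisy: left subtree has 2 nodes {fern, poppy}, right has 0 { }.
      Root poppy: left subtree has 1 node {fern}, right has 0 { }.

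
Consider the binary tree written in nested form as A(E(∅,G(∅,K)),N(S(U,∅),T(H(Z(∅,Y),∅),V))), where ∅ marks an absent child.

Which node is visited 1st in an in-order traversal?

E

In-order visits the left subtree, then the node, then the right subtree.
At A: go left to E.
  At E: no left child.
  Visit E.
  At E: go right to G.
    At G: no left child.
    Visit G.
    At G: go right to K.
      K is a leaf — visit K.
Visit A.
At A: go right to N.
  At N: go left to S.
    At S: go left to U.
      U is a leaf — visit U.
    Visit S.
    At S: no right child.
  Visit N.
  At N: go right to T.
    At T: go left to H.
      At H: go left to Z.
        At Z: no left child.
        Visit Z.
        At Z: go right to Y.
          Y is a leaf — visit Y.
      Visit H.
      At H: no right child.
    Visit T.
    At T: go right to V.
      V is a leaf — visit V.
Full in-order sequence: E, G, K, A, U, S, N, Z, Y, H, T, V.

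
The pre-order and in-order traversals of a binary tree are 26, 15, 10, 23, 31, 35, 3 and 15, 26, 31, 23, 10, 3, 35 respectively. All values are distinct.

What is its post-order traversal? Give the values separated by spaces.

15 31 23 3 35 10 26

The first element of pre-order is the root; it splits in-order into left and right subtrees.
Root 26: left subtree has 1 node {15}, right has 5 {31, 23, 10, 3, 35}.
  Root 10: left subtree has 2 nodes {31, 23}, right has 2 {3, 35}.
    Root 23: left subtree has 1 node {31}, right has 0 { }.
    Root 35: left subtree has 1 node {3}, right has 0 { }.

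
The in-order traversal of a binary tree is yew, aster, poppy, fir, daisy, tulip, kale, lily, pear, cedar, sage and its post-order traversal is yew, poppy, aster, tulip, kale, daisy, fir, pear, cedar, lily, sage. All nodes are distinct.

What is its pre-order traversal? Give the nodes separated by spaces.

sage lily fir aster yew poppy daisy kale tulip cedar pear

The last element of post-order is the root; it splits in-order into left and right subtrees.
Root sage: left subtree has 10 nodes {yew, aster, poppy, fir, daisy, tulip, kale, lily, pear, cedar}, right has 0 { }.
  Root lily: left subtree has 7 nodes {yew, aster, poppy, fir, daisy, tulip, kale}, right has 2 {pear, cedar}.
    Root fir: left subtree has 3 nodes {yew, aster, poppy}, right has 3 {daisy, tulip, kale}.
      Root aster: left subtree has 1 node {yew}, right has 1 {poppy}.
      Root daisy: left subtree has 0 nodes { }, right has 2 {tulip, kale}.
        Root kale: left subtree has 1 node {tulip}, right has 0 { }.
    Root cedar: left subtree has 1 node {pear}, right has 0 { }.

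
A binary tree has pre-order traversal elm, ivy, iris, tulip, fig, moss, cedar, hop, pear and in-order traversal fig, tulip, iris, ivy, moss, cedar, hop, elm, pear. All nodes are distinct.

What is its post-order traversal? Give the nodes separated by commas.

The first element of pre-order is the root; it splits in-order into left and right subtrees.
Root elm: left subtree has 7 nodes {fig, tulip, iris, ivy, moss, cedar, hop}, right has 1 {pear}.
  Root ivy: left subtree has 3 nodes {fig, tulip, iris}, right has 3 {moss, cedar, hop}.
    Root iris: left subtree has 2 nodes {fig, tulip}, right has 0 { }.
      Root tulip: left subtree has 1 node {fig}, right has 0 { }.
    Root moss: left subtree has 0 nodes { }, right has 2 {cedar, hop}.
      Root cedar: left subtree has 0 nodes { }, right has 1 {hop}.

fig, tulip, iris, hop, cedar, moss, ivy, pear, elm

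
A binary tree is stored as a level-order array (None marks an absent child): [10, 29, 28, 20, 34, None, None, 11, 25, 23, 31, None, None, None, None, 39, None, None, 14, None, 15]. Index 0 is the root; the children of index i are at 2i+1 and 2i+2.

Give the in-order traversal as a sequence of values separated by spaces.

39 11 20 25 14 29 23 15 34 31 10 28

In-order visits the left subtree, then the node, then the right subtree.
At 10: go left to 29.
  At 29: go left to 20.
    At 20: go left to 11.
      At 11: go left to 39.
        39 is a leaf — visit 39.
      Visit 11.
      At 11: no right child.
    Visit 20.
    At 20: go right to 25.
      At 25: no left child.
      Visit 25.
      At 25: go right to 14.
        14 is a leaf — visit 14.
  Visit 29.
  At 29: go right to 34.
    At 34: go left to 23.
      At 23: no left child.
      Visit 23.
      At 23: go right to 15.
        15 is a leaf — visit 15.
    Visit 34.
    At 34: go right to 31.
      31 is a leaf — visit 31.
Visit 10.
At 10: go right to 28.
  28 is a leaf — visit 28.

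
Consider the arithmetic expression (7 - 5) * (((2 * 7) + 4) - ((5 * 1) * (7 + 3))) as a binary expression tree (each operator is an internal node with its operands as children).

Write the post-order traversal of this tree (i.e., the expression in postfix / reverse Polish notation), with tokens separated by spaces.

Post-order on an expression tree gives postfix notation: for each operator, emit left operand, right operand, then the operator.

7 5 - 2 7 * 4 + 5 1 * 7 3 + * - *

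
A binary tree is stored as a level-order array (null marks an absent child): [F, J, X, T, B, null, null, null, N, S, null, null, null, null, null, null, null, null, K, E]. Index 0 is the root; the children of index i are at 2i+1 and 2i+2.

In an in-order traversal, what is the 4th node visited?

J

In-order visits the left subtree, then the node, then the right subtree.
At F: go left to J.
  At J: go left to T.
    At T: no left child.
    Visit T.
    At T: go right to N.
      At N: no left child.
      Visit N.
      At N: go right to K.
        K is a leaf — visit K.
  Visit J.
  At J: go right to B.
    At B: go left to S.
      At S: go left to E.
        E is a leaf — visit E.
      Visit S.
      At S: no right child.
    Visit B.
    At B: no right child.
Visit F.
At F: go right to X.
  X is a leaf — visit X.
Full in-order sequence: T, N, K, J, E, S, B, F, X.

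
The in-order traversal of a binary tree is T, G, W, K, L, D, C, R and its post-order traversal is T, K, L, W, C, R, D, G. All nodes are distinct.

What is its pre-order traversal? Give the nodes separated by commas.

G, T, D, W, L, K, R, C

The last element of post-order is the root; it splits in-order into left and right subtrees.
Root G: left subtree has 1 node {T}, right has 6 {W, K, L, D, C, R}.
  Root D: left subtree has 3 nodes {W, K, L}, right has 2 {C, R}.
    Root W: left subtree has 0 nodes { }, right has 2 {K, L}.
      Root L: left subtree has 1 node {K}, right has 0 { }.
    Root R: left subtree has 1 node {C}, right has 0 { }.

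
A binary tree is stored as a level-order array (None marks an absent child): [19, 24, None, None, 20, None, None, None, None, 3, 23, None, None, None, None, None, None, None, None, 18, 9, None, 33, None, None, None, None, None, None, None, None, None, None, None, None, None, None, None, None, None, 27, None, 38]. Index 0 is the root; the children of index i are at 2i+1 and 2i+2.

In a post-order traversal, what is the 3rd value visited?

38

Post-order visits the left subtree, then the right subtree, then the node.
At 19: go left to 24.
  At 24: no left child.
  At 24: go right to 20.
    At 20: go left to 3.
      At 3: go left to 18.
        At 18: no left child.
        At 18: go right to 27.
          27 is a leaf — visit 27.
        Visit 18.
      At 3: go right to 9.
        At 9: no left child.
        At 9: go right to 38.
          38 is a leaf — visit 38.
        Visit 9.
      Visit 3.
    At 20: go right to 23.
      At 23: no left child.
      At 23: go right to 33.
        33 is a leaf — visit 33.
      Visit 23.
    Visit 20.
  Visit 24.
At 19: no right child.
Visit 19.
Full post-order sequence: 27, 18, 38, 9, 3, 33, 23, 20, 24, 19.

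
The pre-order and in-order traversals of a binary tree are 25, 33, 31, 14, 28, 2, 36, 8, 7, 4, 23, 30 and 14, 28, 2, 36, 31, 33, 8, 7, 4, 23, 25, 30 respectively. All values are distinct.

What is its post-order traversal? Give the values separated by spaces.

The first element of pre-order is the root; it splits in-order into left and right subtrees.
Root 25: left subtree has 10 nodes {14, 28, 2, 36, 31, 33, 8, 7, 4, 23}, right has 1 {30}.
  Root 33: left subtree has 5 nodes {14, 28, 2, 36, 31}, right has 4 {8, 7, 4, 23}.
    Root 31: left subtree has 4 nodes {14, 28, 2, 36}, right has 0 { }.
      Root 14: left subtree has 0 nodes { }, right has 3 {28, 2, 36}.
        Root 28: left subtree has 0 nodes { }, right has 2 {2, 36}.
          Root 2: left subtree has 0 nodes { }, right has 1 {36}.
    Root 8: left subtree has 0 nodes { }, right has 3 {7, 4, 23}.
      Root 7: left subtree has 0 nodes { }, right has 2 {4, 23}.
        Root 4: left subtree has 0 nodes { }, right has 1 {23}.

36 2 28 14 31 23 4 7 8 33 30 25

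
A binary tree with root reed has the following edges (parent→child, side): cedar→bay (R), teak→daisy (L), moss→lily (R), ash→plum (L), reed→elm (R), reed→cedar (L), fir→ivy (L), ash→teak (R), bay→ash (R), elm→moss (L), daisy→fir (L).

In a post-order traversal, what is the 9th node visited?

Post-order visits the left subtree, then the right subtree, then the node.
At reed: go left to cedar.
  At cedar: no left child.
  At cedar: go right to bay.
    At bay: no left child.
    At bay: go right to ash.
      At ash: go left to plum.
        plum is a leaf — visit plum.
      At ash: go right to teak.
        At teak: go left to daisy.
          At daisy: go left to fir.
            At fir: go left to ivy.
              ivy is a leaf — visit ivy.
            At fir: no right child.
            Visit fir.
          At daisy: no right child.
          Visit daisy.
        At teak: no right child.
        Visit teak.
      Visit ash.
    Visit bay.
  Visit cedar.
At reed: go right to elm.
  At elm: go left to moss.
    At moss: no left child.
    At moss: go right to lily.
      lily is a leaf — visit lily.
    Visit moss.
  At elm: no right child.
  Visit elm.
Visit reed.
Full post-order sequence: plum, ivy, fir, daisy, teak, ash, bay, cedar, lily, moss, elm, reed.

lily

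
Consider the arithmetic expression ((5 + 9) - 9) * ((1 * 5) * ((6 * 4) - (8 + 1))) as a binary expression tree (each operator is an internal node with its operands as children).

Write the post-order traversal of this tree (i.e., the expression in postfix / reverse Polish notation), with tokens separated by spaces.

Post-order on an expression tree gives postfix notation: for each operator, emit left operand, right operand, then the operator.

5 9 + 9 - 1 5 * 6 4 * 8 1 + - * *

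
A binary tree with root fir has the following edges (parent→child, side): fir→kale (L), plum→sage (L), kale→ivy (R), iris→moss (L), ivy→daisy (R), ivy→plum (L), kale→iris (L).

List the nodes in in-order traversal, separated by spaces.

moss iris kale sage plum ivy daisy fir

In-order visits the left subtree, then the node, then the right subtree.
At fir: go left to kale.
  At kale: go left to iris.
    At iris: go left to moss.
      moss is a leaf — visit moss.
    Visit iris.
    At iris: no right child.
  Visit kale.
  At kale: go right to ivy.
    At ivy: go left to plum.
      At plum: go left to sage.
        sage is a leaf — visit sage.
      Visit plum.
      At plum: no right child.
    Visit ivy.
    At ivy: go right to daisy.
      daisy is a leaf — visit daisy.
Visit fir.
At fir: no right child.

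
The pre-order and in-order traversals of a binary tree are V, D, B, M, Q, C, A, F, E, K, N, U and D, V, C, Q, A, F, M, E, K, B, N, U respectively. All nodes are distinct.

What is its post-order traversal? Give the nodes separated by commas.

D, C, F, A, Q, K, E, M, U, N, B, V

The first element of pre-order is the root; it splits in-order into left and right subtrees.
Root V: left subtree has 1 node {D}, right has 10 {C, Q, A, F, M, E, K, B, N, U}.
  Root B: left subtree has 7 nodes {C, Q, A, F, M, E, K}, right has 2 {N, U}.
    Root M: left subtree has 4 nodes {C, Q, A, F}, right has 2 {E, K}.
      Root Q: left subtree has 1 node {C}, right has 2 {A, F}.
        Root A: left subtree has 0 nodes { }, right has 1 {F}.
      Root E: left subtree has 0 nodes { }, right has 1 {K}.
    Root N: left subtree has 0 nodes { }, right has 1 {U}.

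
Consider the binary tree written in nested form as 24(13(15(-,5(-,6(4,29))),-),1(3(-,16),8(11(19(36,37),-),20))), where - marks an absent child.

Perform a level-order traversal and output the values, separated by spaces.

24 13 1 15 3 8 5 16 11 20 6 19 4 29 36 37

Level-order visits nodes level by level from the root, left to right within each level.
Level 0: 24
Level 1: 13, 1
Level 2: 15, 3, 8
Level 3: 5, 16, 11, 20
Level 4: 6, 19
Level 5: 4, 29, 36, 37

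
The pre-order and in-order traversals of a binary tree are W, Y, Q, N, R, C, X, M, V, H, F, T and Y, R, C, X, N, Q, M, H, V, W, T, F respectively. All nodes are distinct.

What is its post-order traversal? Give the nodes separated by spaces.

X C R N H V M Q Y T F W

The first element of pre-order is the root; it splits in-order into left and right subtrees.
Root W: left subtree has 9 nodes {Y, R, C, X, N, Q, M, H, V}, right has 2 {T, F}.
  Root Y: left subtree has 0 nodes { }, right has 8 {R, C, X, N, Q, M, H, V}.
    Root Q: left subtree has 4 nodes {R, C, X, N}, right has 3 {M, H, V}.
      Root N: left subtree has 3 nodes {R, C, X}, right has 0 { }.
        Root R: left subtree has 0 nodes { }, right has 2 {C, X}.
          Root C: left subtree has 0 nodes { }, right has 1 {X}.
      Root M: left subtree has 0 nodes { }, right has 2 {H, V}.
        Root V: left subtree has 1 node {H}, right has 0 { }.
  Root F: left subtree has 1 node {T}, right has 0 { }.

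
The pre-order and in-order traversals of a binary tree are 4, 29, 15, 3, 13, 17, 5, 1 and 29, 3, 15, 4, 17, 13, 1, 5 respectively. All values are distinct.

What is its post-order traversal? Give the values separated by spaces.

3 15 29 17 1 5 13 4

The first element of pre-order is the root; it splits in-order into left and right subtrees.
Root 4: left subtree has 3 nodes {29, 3, 15}, right has 4 {17, 13, 1, 5}.
  Root 29: left subtree has 0 nodes { }, right has 2 {3, 15}.
    Root 15: left subtree has 1 node {3}, right has 0 { }.
  Root 13: left subtree has 1 node {17}, right has 2 {1, 5}.
    Root 5: left subtree has 1 node {1}, right has 0 { }.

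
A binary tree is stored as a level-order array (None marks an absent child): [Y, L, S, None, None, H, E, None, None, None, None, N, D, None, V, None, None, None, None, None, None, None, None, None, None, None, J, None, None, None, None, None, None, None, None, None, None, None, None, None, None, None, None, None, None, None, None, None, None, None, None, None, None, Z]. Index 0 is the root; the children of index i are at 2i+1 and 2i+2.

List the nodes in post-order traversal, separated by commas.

L, N, Z, J, D, H, V, E, S, Y

Post-order visits the left subtree, then the right subtree, then the node.
At Y: go left to L.
  L is a leaf — visit L.
At Y: go right to S.
  At S: go left to H.
    At H: go left to N.
      N is a leaf — visit N.
    At H: go right to D.
      At D: no left child.
      At D: go right to J.
        At J: go left to Z.
          Z is a leaf — visit Z.
        At J: no right child.
        Visit J.
      Visit D.
    Visit H.
  At S: go right to E.
    At E: no left child.
    At E: go right to V.
      V is a leaf — visit V.
    Visit E.
  Visit S.
Visit Y.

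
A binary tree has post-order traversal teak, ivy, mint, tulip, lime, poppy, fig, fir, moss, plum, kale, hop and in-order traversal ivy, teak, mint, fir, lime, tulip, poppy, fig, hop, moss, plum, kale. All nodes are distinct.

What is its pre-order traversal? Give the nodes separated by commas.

hop, fir, mint, ivy, teak, fig, poppy, lime, tulip, kale, plum, moss

The last element of post-order is the root; it splits in-order into left and right subtrees.
Root hop: left subtree has 8 nodes {ivy, teak, mint, fir, lime, tulip, poppy, fig}, right has 3 {moss, plum, kale}.
  Root fir: left subtree has 3 nodes {ivy, teak, mint}, right has 4 {lime, tulip, poppy, fig}.
    Root mint: left subtree has 2 nodes {ivy, teak}, right has 0 { }.
      Root ivy: left subtree has 0 nodes { }, right has 1 {teak}.
    Root fig: left subtree has 3 nodes {lime, tulip, poppy}, right has 0 { }.
      Root poppy: left subtree has 2 nodes {lime, tulip}, right has 0 { }.
        Root lime: left subtree has 0 nodes { }, right has 1 {tulip}.
  Root kale: left subtree has 2 nodes {moss, plum}, right has 0 { }.
    Root plum: left subtree has 1 node {moss}, right has 0 { }.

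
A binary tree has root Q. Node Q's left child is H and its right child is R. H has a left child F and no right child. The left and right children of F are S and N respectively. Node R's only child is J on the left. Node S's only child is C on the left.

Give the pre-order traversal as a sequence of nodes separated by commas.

Q, H, F, S, C, N, R, J

Pre-order visits the node, then its left subtree, then its right subtree.
Visit Q.
At Q: go left to H.
  Visit H.
  At H: go left to F.
    Visit F.
    At F: go left to S.
      Visit S.
      At S: go left to C.
        C is a leaf — visit C.
      At S: no right child.
    At F: go right to N.
      N is a leaf — visit N.
  At H: no right child.
At Q: go right to R.
  Visit R.
  At R: go left to J.
    J is a leaf — visit J.
  At R: no right child.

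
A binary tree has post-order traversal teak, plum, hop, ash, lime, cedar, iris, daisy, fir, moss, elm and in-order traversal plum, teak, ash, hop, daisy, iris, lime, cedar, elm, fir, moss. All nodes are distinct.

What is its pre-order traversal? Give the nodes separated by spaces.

The last element of post-order is the root; it splits in-order into left and right subtrees.
Root elm: left subtree has 8 nodes {plum, teak, ash, hop, daisy, iris, lime, cedar}, right has 2 {fir, moss}.
  Root daisy: left subtree has 4 nodes {plum, teak, ash, hop}, right has 3 {iris, lime, cedar}.
    Root ash: left subtree has 2 nodes {plum, teak}, right has 1 {hop}.
      Root plum: left subtree has 0 nodes { }, right has 1 {teak}.
    Root iris: left subtree has 0 nodes { }, right has 2 {lime, cedar}.
      Root cedar: left subtree has 1 node {lime}, right has 0 { }.
  Root moss: left subtree has 1 node {fir}, right has 0 { }.

elm daisy ash plum teak hop iris cedar lime moss fir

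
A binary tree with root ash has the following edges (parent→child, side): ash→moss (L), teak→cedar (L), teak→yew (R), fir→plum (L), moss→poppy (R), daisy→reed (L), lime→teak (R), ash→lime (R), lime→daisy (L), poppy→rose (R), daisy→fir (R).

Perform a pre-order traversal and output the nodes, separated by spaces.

Pre-order visits the node, then its left subtree, then its right subtree.
Visit ash.
At ash: go left to moss.
  Visit moss.
  At moss: no left child.
  At moss: go right to poppy.
    Visit poppy.
    At poppy: no left child.
    At poppy: go right to rose.
      rose is a leaf — visit rose.
At ash: go right to lime.
  Visit lime.
  At lime: go left to daisy.
    Visit daisy.
    At daisy: go left to reed.
      reed is a leaf — visit reed.
    At daisy: go right to fir.
      Visit fir.
      At fir: go left to plum.
        plum is a leaf — visit plum.
      At fir: no right child.
  At lime: go right to teak.
    Visit teak.
    At teak: go left to cedar.
      cedar is a leaf — visit cedar.
    At teak: go right to yew.
      yew is a leaf — visit yew.

ash moss poppy rose lime daisy reed fir plum teak cedar yew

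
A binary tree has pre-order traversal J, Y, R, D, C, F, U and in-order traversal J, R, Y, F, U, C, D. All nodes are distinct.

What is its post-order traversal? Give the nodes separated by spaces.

The first element of pre-order is the root; it splits in-order into left and right subtrees.
Root J: left subtree has 0 nodes { }, right has 6 {R, Y, F, U, C, D}.
  Root Y: left subtree has 1 node {R}, right has 4 {F, U, C, D}.
    Root D: left subtree has 3 nodes {F, U, C}, right has 0 { }.
      Root C: left subtree has 2 nodes {F, U}, right has 0 { }.
        Root F: left subtree has 0 nodes { }, right has 1 {U}.

R U F C D Y J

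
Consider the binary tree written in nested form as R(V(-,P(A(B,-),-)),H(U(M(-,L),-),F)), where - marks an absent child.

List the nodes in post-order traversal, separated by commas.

B, A, P, V, L, M, U, F, H, R

Post-order visits the left subtree, then the right subtree, then the node.
At R: go left to V.
  At V: no left child.
  At V: go right to P.
    At P: go left to A.
      At A: go left to B.
        B is a leaf — visit B.
      At A: no right child.
      Visit A.
    At P: no right child.
    Visit P.
  Visit V.
At R: go right to H.
  At H: go left to U.
    At U: go left to M.
      At M: no left child.
      At M: go right to L.
        L is a leaf — visit L.
      Visit M.
    At U: no right child.
    Visit U.
  At H: go right to F.
    F is a leaf — visit F.
  Visit H.
Visit R.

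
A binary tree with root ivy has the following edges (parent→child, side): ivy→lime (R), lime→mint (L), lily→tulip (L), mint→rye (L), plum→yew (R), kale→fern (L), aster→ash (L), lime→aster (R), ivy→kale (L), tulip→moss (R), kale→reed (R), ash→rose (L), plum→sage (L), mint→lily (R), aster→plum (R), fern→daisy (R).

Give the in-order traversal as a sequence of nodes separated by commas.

In-order visits the left subtree, then the node, then the right subtree.
At ivy: go left to kale.
  At kale: go left to fern.
    At fern: no left child.
    Visit fern.
    At fern: go right to daisy.
      daisy is a leaf — visit daisy.
  Visit kale.
  At kale: go right to reed.
    reed is a leaf — visit reed.
Visit ivy.
At ivy: go right to lime.
  At lime: go left to mint.
    At mint: go left to rye.
      rye is a leaf — visit rye.
    Visit mint.
    At mint: go right to lily.
      At lily: go left to tulip.
        At tulip: no left child.
        Visit tulip.
        At tulip: go right to moss.
          moss is a leaf — visit moss.
      Visit lily.
      At lily: no right child.
  Visit lime.
  At lime: go right to aster.
    At aster: go left to ash.
      At ash: go left to rose.
        rose is a leaf — visit rose.
      Visit ash.
      At ash: no right child.
    Visit aster.
    At aster: go right to plum.
      At plum: go left to sage.
        sage is a leaf — visit sage.
      Visit plum.
      At plum: go right to yew.
        yew is a leaf — visit yew.

fern, daisy, kale, reed, ivy, rye, mint, tulip, moss, lily, lime, rose, ash, aster, sage, plum, yew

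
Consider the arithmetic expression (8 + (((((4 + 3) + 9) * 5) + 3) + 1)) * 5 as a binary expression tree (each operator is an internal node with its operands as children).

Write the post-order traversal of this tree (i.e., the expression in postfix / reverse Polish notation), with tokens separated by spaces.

Post-order on an expression tree gives postfix notation: for each operator, emit left operand, right operand, then the operator.

8 4 3 + 9 + 5 * 3 + 1 + + 5 *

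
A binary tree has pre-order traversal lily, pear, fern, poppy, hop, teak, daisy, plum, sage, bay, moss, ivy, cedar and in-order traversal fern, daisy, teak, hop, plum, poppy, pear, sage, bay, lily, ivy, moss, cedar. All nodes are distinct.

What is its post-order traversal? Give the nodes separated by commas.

daisy, teak, plum, hop, poppy, fern, bay, sage, pear, ivy, cedar, moss, lily

The first element of pre-order is the root; it splits in-order into left and right subtrees.
Root lily: left subtree has 9 nodes {fern, daisy, teak, hop, plum, poppy, pear, sage, bay}, right has 3 {ivy, moss, cedar}.
  Root pear: left subtree has 6 nodes {fern, daisy, teak, hop, plum, poppy}, right has 2 {sage, bay}.
    Root fern: left subtree has 0 nodes { }, right has 5 {daisy, teak, hop, plum, poppy}.
      Root poppy: left subtree has 4 nodes {daisy, teak, hop, plum}, right has 0 { }.
        Root hop: left subtree has 2 nodes {daisy, teak}, right has 1 {plum}.
          Root teak: left subtree has 1 node {daisy}, right has 0 { }.
    Root sage: left subtree has 0 nodes { }, right has 1 {bay}.
  Root moss: left subtree has 1 node {ivy}, right has 1 {cedar}.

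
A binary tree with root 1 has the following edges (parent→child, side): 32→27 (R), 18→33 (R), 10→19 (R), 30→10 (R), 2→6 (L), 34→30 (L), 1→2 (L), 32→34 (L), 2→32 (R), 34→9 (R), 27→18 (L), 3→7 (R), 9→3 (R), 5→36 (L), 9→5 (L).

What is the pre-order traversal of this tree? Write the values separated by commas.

Pre-order visits the node, then its left subtree, then its right subtree.
Visit 1.
At 1: go left to 2.
  Visit 2.
  At 2: go left to 6.
    6 is a leaf — visit 6.
  At 2: go right to 32.
    Visit 32.
    At 32: go left to 34.
      Visit 34.
      At 34: go left to 30.
        Visit 30.
        At 30: no left child.
        At 30: go right to 10.
          Visit 10.
          At 10: no left child.
          At 10: go right to 19.
            19 is a leaf — visit 19.
      At 34: go right to 9.
        Visit 9.
        At 9: go left to 5.
          Visit 5.
          At 5: go left to 36.
            36 is a leaf — visit 36.
          At 5: no right child.
        At 9: go right to 3.
          Visit 3.
          At 3: no left child.
          At 3: go right to 7.
            7 is a leaf — visit 7.
    At 32: go right to 27.
      Visit 27.
      At 27: go left to 18.
        Visit 18.
        At 18: no left child.
        At 18: go right to 33.
          33 is a leaf — visit 33.
      At 27: no right child.
At 1: no right child.

1, 2, 6, 32, 34, 30, 10, 19, 9, 5, 36, 3, 7, 27, 18, 33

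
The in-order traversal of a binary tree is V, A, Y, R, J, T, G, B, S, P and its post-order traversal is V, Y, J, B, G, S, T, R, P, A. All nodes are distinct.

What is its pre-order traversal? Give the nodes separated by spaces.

The last element of post-order is the root; it splits in-order into left and right subtrees.
Root A: left subtree has 1 node {V}, right has 8 {Y, R, J, T, G, B, S, P}.
  Root P: left subtree has 7 nodes {Y, R, J, T, G, B, S}, right has 0 { }.
    Root R: left subtree has 1 node {Y}, right has 5 {J, T, G, B, S}.
      Root T: left subtree has 1 node {J}, right has 3 {G, B, S}.
        Root S: left subtree has 2 nodes {G, B}, right has 0 { }.
          Root G: left subtree has 0 nodes { }, right has 1 {B}.

A V P R Y T J S G B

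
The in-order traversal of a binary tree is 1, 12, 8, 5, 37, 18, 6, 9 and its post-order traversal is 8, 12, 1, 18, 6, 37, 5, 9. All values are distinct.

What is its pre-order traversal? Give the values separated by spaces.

The last element of post-order is the root; it splits in-order into left and right subtrees.
Root 9: left subtree has 7 nodes {1, 12, 8, 5, 37, 18, 6}, right has 0 { }.
  Root 5: left subtree has 3 nodes {1, 12, 8}, right has 3 {37, 18, 6}.
    Root 1: left subtree has 0 nodes { }, right has 2 {12, 8}.
      Root 12: left subtree has 0 nodes { }, right has 1 {8}.
    Root 37: left subtree has 0 nodes { }, right has 2 {18, 6}.
      Root 6: left subtree has 1 node {18}, right has 0 { }.

9 5 1 12 8 37 6 18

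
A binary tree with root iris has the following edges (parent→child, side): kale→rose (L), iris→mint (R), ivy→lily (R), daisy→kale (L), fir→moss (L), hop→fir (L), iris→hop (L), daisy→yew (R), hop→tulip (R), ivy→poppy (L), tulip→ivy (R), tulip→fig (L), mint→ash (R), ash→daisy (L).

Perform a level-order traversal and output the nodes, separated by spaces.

Level-order visits nodes level by level from the root, left to right within each level.
Level 0: iris
Level 1: hop, mint
Level 2: fir, tulip, ash
Level 3: moss, fig, ivy, daisy
Level 4: poppy, lily, kale, yew
Level 5: rose

iris hop mint fir tulip ash moss fig ivy daisy poppy lily kale yew rose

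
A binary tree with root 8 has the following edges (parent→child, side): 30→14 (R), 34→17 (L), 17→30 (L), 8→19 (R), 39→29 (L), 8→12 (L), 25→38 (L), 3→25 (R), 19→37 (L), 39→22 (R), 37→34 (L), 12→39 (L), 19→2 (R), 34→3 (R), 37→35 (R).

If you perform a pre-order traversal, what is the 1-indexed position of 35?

Pre-order visits the node, then its left subtree, then its right subtree.
Visit 8.
At 8: go left to 12.
  Visit 12.
  At 12: go left to 39.
    Visit 39.
    At 39: go left to 29.
      29 is a leaf — visit 29.
    At 39: go right to 22.
      22 is a leaf — visit 22.
  At 12: no right child.
At 8: go right to 19.
  Visit 19.
  At 19: go left to 37.
    Visit 37.
    At 37: go left to 34.
      Visit 34.
      At 34: go left to 17.
        Visit 17.
        At 17: go left to 30.
          Visit 30.
          At 30: no left child.
          At 30: go right to 14.
            14 is a leaf — visit 14.
        At 17: no right child.
      At 34: go right to 3.
        Visit 3.
        At 3: no left child.
        At 3: go right to 25.
          Visit 25.
          At 25: go left to 38.
            38 is a leaf — visit 38.
          At 25: no right child.
    At 37: go right to 35.
      35 is a leaf — visit 35.
  At 19: go right to 2.
    2 is a leaf — visit 2.
Full pre-order sequence: 8, 12, 39, 29, 22, 19, 37, 34, 17, 30, 14, 3, 25, 38, 35, 2.

15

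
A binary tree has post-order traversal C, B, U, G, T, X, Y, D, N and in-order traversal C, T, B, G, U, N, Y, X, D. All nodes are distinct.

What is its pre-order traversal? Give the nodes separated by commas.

The last element of post-order is the root; it splits in-order into left and right subtrees.
Root N: left subtree has 5 nodes {C, T, B, G, U}, right has 3 {Y, X, D}.
  Root T: left subtree has 1 node {C}, right has 3 {B, G, U}.
    Root G: left subtree has 1 node {B}, right has 1 {U}.
  Root D: left subtree has 2 nodes {Y, X}, right has 0 { }.
    Root Y: left subtree has 0 nodes { }, right has 1 {X}.

N, T, C, G, B, U, D, Y, X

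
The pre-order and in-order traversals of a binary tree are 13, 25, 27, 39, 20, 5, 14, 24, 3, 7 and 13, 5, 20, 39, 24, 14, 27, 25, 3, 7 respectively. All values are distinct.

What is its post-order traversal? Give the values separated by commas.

5, 20, 24, 14, 39, 27, 7, 3, 25, 13

The first element of pre-order is the root; it splits in-order into left and right subtrees.
Root 13: left subtree has 0 nodes { }, right has 9 {5, 20, 39, 24, 14, 27, 25, 3, 7}.
  Root 25: left subtree has 6 nodes {5, 20, 39, 24, 14, 27}, right has 2 {3, 7}.
    Root 27: left subtree has 5 nodes {5, 20, 39, 24, 14}, right has 0 { }.
      Root 39: left subtree has 2 nodes {5, 20}, right has 2 {24, 14}.
        Root 20: left subtree has 1 node {5}, right has 0 { }.
        Root 14: left subtree has 1 node {24}, right has 0 { }.
    Root 3: left subtree has 0 nodes { }, right has 1 {7}.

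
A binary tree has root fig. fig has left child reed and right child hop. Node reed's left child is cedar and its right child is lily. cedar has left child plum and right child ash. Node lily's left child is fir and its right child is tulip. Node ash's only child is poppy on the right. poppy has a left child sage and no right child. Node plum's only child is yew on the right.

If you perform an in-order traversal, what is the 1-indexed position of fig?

11

In-order visits the left subtree, then the node, then the right subtree.
At fig: go left to reed.
  At reed: go left to cedar.
    At cedar: go left to plum.
      At plum: no left child.
      Visit plum.
      At plum: go right to yew.
        yew is a leaf — visit yew.
    Visit cedar.
    At cedar: go right to ash.
      At ash: no left child.
      Visit ash.
      At ash: go right to poppy.
        At poppy: go left to sage.
          sage is a leaf — visit sage.
        Visit poppy.
        At poppy: no right child.
  Visit reed.
  At reed: go right to lily.
    At lily: go left to fir.
      fir is a leaf — visit fir.
    Visit lily.
    At lily: go right to tulip.
      tulip is a leaf — visit tulip.
Visit fig.
At fig: go right to hop.
  hop is a leaf — visit hop.
Full in-order sequence: plum, yew, cedar, ash, sage, poppy, reed, fir, lily, tulip, fig, hop.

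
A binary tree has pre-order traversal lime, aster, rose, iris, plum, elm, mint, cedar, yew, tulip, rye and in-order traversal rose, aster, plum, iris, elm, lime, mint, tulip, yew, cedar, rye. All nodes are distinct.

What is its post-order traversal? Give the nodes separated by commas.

rose, plum, elm, iris, aster, tulip, yew, rye, cedar, mint, lime

The first element of pre-order is the root; it splits in-order into left and right subtrees.
Root lime: left subtree has 5 nodes {rose, aster, plum, iris, elm}, right has 5 {mint, tulip, yew, cedar, rye}.
  Root aster: left subtree has 1 node {rose}, right has 3 {plum, iris, elm}.
    Root iris: left subtree has 1 node {plum}, right has 1 {elm}.
  Root mint: left subtree has 0 nodes { }, right has 4 {tulip, yew, cedar, rye}.
    Root cedar: left subtree has 2 nodes {tulip, yew}, right has 1 {rye}.
      Root yew: left subtree has 1 node {tulip}, right has 0 { }.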